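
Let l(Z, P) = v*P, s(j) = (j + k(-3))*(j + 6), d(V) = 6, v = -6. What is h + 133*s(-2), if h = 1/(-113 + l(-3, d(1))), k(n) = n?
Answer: -396341/149 ≈ -2660.0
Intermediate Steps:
s(j) = (-3 + j)*(6 + j) (s(j) = (j - 3)*(j + 6) = (-3 + j)*(6 + j))
l(Z, P) = -6*P
h = -1/149 (h = 1/(-113 - 6*6) = 1/(-113 - 36) = 1/(-149) = -1/149 ≈ -0.0067114)
h + 133*s(-2) = -1/149 + 133*(-18 + (-2)² + 3*(-2)) = -1/149 + 133*(-18 + 4 - 6) = -1/149 + 133*(-20) = -1/149 - 2660 = -396341/149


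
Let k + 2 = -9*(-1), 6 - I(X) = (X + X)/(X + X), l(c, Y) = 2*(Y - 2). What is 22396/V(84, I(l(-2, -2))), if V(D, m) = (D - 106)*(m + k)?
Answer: -509/6 ≈ -84.833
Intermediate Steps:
l(c, Y) = -4 + 2*Y (l(c, Y) = 2*(-2 + Y) = -4 + 2*Y)
I(X) = 5 (I(X) = 6 - (X + X)/(X + X) = 6 - 2*X/(2*X) = 6 - 2*X*1/(2*X) = 6 - 1*1 = 6 - 1 = 5)
k = 7 (k = -2 - 9*(-1) = -2 + 9 = 7)
V(D, m) = (-106 + D)*(7 + m) (V(D, m) = (D - 106)*(m + 7) = (-106 + D)*(7 + m))
22396/V(84, I(l(-2, -2))) = 22396/(-742 - 106*5 + 7*84 + 84*5) = 22396/(-742 - 530 + 588 + 420) = 22396/(-264) = 22396*(-1/264) = -509/6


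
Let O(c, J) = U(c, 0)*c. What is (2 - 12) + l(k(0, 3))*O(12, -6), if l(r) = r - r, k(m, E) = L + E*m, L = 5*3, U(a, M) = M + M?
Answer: -10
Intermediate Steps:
U(a, M) = 2*M
L = 15
k(m, E) = 15 + E*m
l(r) = 0
O(c, J) = 0 (O(c, J) = (2*0)*c = 0*c = 0)
(2 - 12) + l(k(0, 3))*O(12, -6) = (2 - 12) + 0*0 = -10 + 0 = -10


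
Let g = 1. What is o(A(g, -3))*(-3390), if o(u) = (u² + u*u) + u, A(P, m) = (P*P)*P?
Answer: -10170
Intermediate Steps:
A(P, m) = P³ (A(P, m) = P²*P = P³)
o(u) = u + 2*u² (o(u) = (u² + u²) + u = 2*u² + u = u + 2*u²)
o(A(g, -3))*(-3390) = (1³*(1 + 2*1³))*(-3390) = (1*(1 + 2*1))*(-3390) = (1*(1 + 2))*(-3390) = (1*3)*(-3390) = 3*(-3390) = -10170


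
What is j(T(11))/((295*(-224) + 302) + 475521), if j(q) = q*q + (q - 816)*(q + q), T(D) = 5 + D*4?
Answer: -8085/45527 ≈ -0.17759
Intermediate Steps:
T(D) = 5 + 4*D
j(q) = q² + 2*q*(-816 + q) (j(q) = q² + (-816 + q)*(2*q) = q² + 2*q*(-816 + q))
j(T(11))/((295*(-224) + 302) + 475521) = (3*(5 + 4*11)*(-544 + (5 + 4*11)))/((295*(-224) + 302) + 475521) = (3*(5 + 44)*(-544 + (5 + 44)))/((-66080 + 302) + 475521) = (3*49*(-544 + 49))/(-65778 + 475521) = (3*49*(-495))/409743 = -72765*1/409743 = -8085/45527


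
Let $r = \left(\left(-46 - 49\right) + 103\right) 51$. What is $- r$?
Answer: $-408$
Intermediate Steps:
$r = 408$ ($r = \left(\left(-46 - 49\right) + 103\right) 51 = \left(-95 + 103\right) 51 = 8 \cdot 51 = 408$)
$- r = \left(-1\right) 408 = -408$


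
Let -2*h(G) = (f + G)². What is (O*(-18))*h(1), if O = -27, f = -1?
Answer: 0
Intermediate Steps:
h(G) = -(-1 + G)²/2
(O*(-18))*h(1) = (-27*(-18))*(-(-1 + 1)²/2) = 486*(-½*0²) = 486*(-½*0) = 486*0 = 0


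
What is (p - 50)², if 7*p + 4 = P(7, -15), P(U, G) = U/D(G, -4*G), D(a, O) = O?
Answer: 450840289/176400 ≈ 2555.8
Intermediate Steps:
P(U, G) = -U/(4*G) (P(U, G) = U/((-4*G)) = U*(-1/(4*G)) = -U/(4*G))
p = -233/420 (p = -4/7 + (-¼*7/(-15))/7 = -4/7 + (-¼*7*(-1/15))/7 = -4/7 + (⅐)*(7/60) = -4/7 + 1/60 = -233/420 ≈ -0.55476)
(p - 50)² = (-233/420 - 50)² = (-21233/420)² = 450840289/176400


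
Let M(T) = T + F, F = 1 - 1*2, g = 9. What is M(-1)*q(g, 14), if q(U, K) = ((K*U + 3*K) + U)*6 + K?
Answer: -2152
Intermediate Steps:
F = -1 (F = 1 - 2 = -1)
q(U, K) = 6*U + 19*K + 6*K*U (q(U, K) = ((3*K + K*U) + U)*6 + K = (U + 3*K + K*U)*6 + K = (6*U + 18*K + 6*K*U) + K = 6*U + 19*K + 6*K*U)
M(T) = -1 + T (M(T) = T - 1 = -1 + T)
M(-1)*q(g, 14) = (-1 - 1)*(6*9 + 19*14 + 6*14*9) = -2*(54 + 266 + 756) = -2*1076 = -2152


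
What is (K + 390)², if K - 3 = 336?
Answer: 531441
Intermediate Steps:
K = 339 (K = 3 + 336 = 339)
(K + 390)² = (339 + 390)² = 729² = 531441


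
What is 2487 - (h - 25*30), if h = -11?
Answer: 3248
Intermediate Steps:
2487 - (h - 25*30) = 2487 - (-11 - 25*30) = 2487 - (-11 - 750) = 2487 - 1*(-761) = 2487 + 761 = 3248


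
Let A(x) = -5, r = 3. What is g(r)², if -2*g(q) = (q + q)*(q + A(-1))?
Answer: 36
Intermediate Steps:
g(q) = -q*(-5 + q) (g(q) = -(q + q)*(q - 5)/2 = -2*q*(-5 + q)/2 = -q*(-5 + q))
g(r)² = (3*(5 - 1*3))² = (3*(5 - 3))² = (3*2)² = 6² = 36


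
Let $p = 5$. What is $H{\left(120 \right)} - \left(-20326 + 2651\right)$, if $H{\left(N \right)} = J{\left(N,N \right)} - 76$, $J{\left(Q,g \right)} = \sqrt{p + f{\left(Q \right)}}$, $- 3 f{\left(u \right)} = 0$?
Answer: $17599 + \sqrt{5} \approx 17601.0$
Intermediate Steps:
$f{\left(u \right)} = 0$ ($f{\left(u \right)} = \left(- \frac{1}{3}\right) 0 = 0$)
$J{\left(Q,g \right)} = \sqrt{5}$ ($J{\left(Q,g \right)} = \sqrt{5 + 0} = \sqrt{5}$)
$H{\left(N \right)} = -76 + \sqrt{5}$ ($H{\left(N \right)} = \sqrt{5} - 76 = -76 + \sqrt{5}$)
$H{\left(120 \right)} - \left(-20326 + 2651\right) = \left(-76 + \sqrt{5}\right) - \left(-20326 + 2651\right) = \left(-76 + \sqrt{5}\right) - -17675 = \left(-76 + \sqrt{5}\right) + 17675 = 17599 + \sqrt{5}$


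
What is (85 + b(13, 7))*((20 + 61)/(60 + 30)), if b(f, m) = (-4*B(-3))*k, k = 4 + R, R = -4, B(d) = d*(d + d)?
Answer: 153/2 ≈ 76.500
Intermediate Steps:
B(d) = 2*d² (B(d) = d*(2*d) = 2*d²)
k = 0 (k = 4 - 4 = 0)
b(f, m) = 0 (b(f, m) = -8*(-3)²*0 = -8*9*0 = -4*18*0 = -72*0 = 0)
(85 + b(13, 7))*((20 + 61)/(60 + 30)) = (85 + 0)*((20 + 61)/(60 + 30)) = 85*(81/90) = 85*(81*(1/90)) = 85*(9/10) = 153/2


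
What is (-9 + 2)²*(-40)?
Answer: -1960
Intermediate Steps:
(-9 + 2)²*(-40) = (-7)²*(-40) = 49*(-40) = -1960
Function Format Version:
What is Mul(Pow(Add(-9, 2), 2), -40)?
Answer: -1960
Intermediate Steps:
Mul(Pow(Add(-9, 2), 2), -40) = Mul(Pow(-7, 2), -40) = Mul(49, -40) = -1960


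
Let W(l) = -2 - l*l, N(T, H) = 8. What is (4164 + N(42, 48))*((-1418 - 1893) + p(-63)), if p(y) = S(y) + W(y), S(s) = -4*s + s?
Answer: -29591996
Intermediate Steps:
S(s) = -3*s
W(l) = -2 - l²
p(y) = -2 - y² - 3*y (p(y) = -3*y + (-2 - y²) = -2 - y² - 3*y)
(4164 + N(42, 48))*((-1418 - 1893) + p(-63)) = (4164 + 8)*((-1418 - 1893) + (-2 - 1*(-63)² - 3*(-63))) = 4172*(-3311 + (-2 - 1*3969 + 189)) = 4172*(-3311 + (-2 - 3969 + 189)) = 4172*(-3311 - 3782) = 4172*(-7093) = -29591996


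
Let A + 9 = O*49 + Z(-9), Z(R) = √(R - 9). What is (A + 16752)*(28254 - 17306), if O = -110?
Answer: 124292644 + 32844*I*√2 ≈ 1.2429e+8 + 46448.0*I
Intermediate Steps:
Z(R) = √(-9 + R)
A = -5399 + 3*I*√2 (A = -9 + (-110*49 + √(-9 - 9)) = -9 + (-5390 + √(-18)) = -9 + (-5390 + 3*I*√2) = -5399 + 3*I*√2 ≈ -5399.0 + 4.2426*I)
(A + 16752)*(28254 - 17306) = ((-5399 + 3*I*√2) + 16752)*(28254 - 17306) = (11353 + 3*I*√2)*10948 = 124292644 + 32844*I*√2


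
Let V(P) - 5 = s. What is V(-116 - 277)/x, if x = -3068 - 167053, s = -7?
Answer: 2/170121 ≈ 1.1756e-5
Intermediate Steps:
x = -170121
V(P) = -2 (V(P) = 5 - 7 = -2)
V(-116 - 277)/x = -2/(-170121) = -2*(-1/170121) = 2/170121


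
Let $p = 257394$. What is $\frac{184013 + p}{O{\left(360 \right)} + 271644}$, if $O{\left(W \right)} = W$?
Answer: $\frac{441407}{272004} \approx 1.6228$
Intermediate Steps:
$\frac{184013 + p}{O{\left(360 \right)} + 271644} = \frac{184013 + 257394}{360 + 271644} = \frac{441407}{272004}$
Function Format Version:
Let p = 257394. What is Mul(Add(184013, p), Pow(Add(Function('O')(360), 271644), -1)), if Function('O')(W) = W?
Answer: Rational(441407, 272004) ≈ 1.6228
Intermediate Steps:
Mul(Add(184013, p), Pow(Add(Function('O')(360), 271644), -1)) = Mul(Add(184013, 257394), Pow(Add(360, 271644), -1)) = Mul(441407, Pow(272004, -1)) = Mul(441407, Rational(1, 272004)) = Rational(441407, 272004)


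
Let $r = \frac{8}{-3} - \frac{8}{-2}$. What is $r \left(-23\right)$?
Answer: $- \frac{92}{3} \approx -30.667$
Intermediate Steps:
$r = \frac{4}{3}$ ($r = 8 \left(- \frac{1}{3}\right) - -4 = - \frac{8}{3} + 4 = \frac{4}{3} \approx 1.3333$)
$r \left(-23\right) = \frac{4}{3} \left(-23\right) = - \frac{92}{3}$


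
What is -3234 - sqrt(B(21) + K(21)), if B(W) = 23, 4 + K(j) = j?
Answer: -3234 - 2*sqrt(10) ≈ -3240.3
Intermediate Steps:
K(j) = -4 + j
-3234 - sqrt(B(21) + K(21)) = -3234 - sqrt(23 + (-4 + 21)) = -3234 - sqrt(23 + 17) = -3234 - sqrt(40) = -3234 - 2*sqrt(10)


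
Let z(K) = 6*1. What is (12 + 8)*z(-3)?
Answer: 120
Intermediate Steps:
z(K) = 6
(12 + 8)*z(-3) = (12 + 8)*6 = 20*6 = 120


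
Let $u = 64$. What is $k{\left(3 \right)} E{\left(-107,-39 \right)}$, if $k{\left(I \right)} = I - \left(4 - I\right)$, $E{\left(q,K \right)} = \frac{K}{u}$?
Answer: $- \frac{39}{32} \approx -1.2188$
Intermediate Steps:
$E{\left(q,K \right)} = \frac{K}{64}$
$k{\left(I \right)} = -4 + 2 I$ ($k{\left(I \right)} = I + \left(-4 + I\right) = -4 + 2 I$)
$k{\left(3 \right)} E{\left(-107,-39 \right)} = \left(-4 + 2 \cdot 3\right) \frac{1}{64} \left(-39\right) = \left(-4 + 6\right) \left(- \frac{39}{64}\right) = 2 \left(- \frac{39}{64}\right) = - \frac{39}{32}$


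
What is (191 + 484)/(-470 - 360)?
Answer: -135/166 ≈ -0.81325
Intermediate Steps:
(191 + 484)/(-470 - 360) = 675/(-830) = 675*(-1/830) = -135/166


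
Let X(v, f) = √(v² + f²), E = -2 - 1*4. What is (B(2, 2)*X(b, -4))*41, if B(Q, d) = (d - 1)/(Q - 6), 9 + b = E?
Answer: -41*√241/4 ≈ -159.12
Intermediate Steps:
E = -6 (E = -2 - 4 = -6)
b = -15 (b = -9 - 6 = -15)
B(Q, d) = (-1 + d)/(-6 + Q)
X(v, f) = √(f² + v²)
(B(2, 2)*X(b, -4))*41 = (((-1 + 2)/(-6 + 2))*√((-4)² + (-15)²))*41 = ((1/(-4))*√(16 + 225))*41 = ((-¼*1)*√241)*41 = -√241/4*41 = -41*√241/4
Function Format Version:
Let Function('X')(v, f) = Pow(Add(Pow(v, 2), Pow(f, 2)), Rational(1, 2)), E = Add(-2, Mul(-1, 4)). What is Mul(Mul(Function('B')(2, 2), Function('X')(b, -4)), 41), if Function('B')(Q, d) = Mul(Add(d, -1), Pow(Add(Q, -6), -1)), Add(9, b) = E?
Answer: Mul(Rational(-41, 4), Pow(241, Rational(1, 2))) ≈ -159.12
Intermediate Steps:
E = -6 (E = Add(-2, -4) = -6)
b = -15 (b = Add(-9, -6) = -15)
Function('B')(Q, d) = Mul(Pow(Add(-6, Q), -1), Add(-1, d)) (Function('B')(Q, d) = Mul(Add(-1, d), Pow(Add(-6, Q), -1)) = Mul(Pow(Add(-6, Q), -1), Add(-1, d)))
Function('X')(v, f) = Pow(Add(Pow(f, 2), Pow(v, 2)), Rational(1, 2))
Mul(Mul(Function('B')(2, 2), Function('X')(b, -4)), 41) = Mul(Mul(Mul(Pow(Add(-6, 2), -1), Add(-1, 2)), Pow(Add(Pow(-4, 2), Pow(-15, 2)), Rational(1, 2))), 41) = Mul(Mul(Mul(Pow(-4, -1), 1), Pow(Add(16, 225), Rational(1, 2))), 41) = Mul(Mul(Mul(Rational(-1, 4), 1), Pow(241, Rational(1, 2))), 41) = Mul(Mul(Rational(-1, 4), Pow(241, Rational(1, 2))), 41) = Mul(Rational(-41, 4), Pow(241, Rational(1, 2)))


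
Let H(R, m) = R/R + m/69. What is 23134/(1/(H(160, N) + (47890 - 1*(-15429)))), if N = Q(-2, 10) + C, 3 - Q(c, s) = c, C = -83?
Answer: 33690830756/23 ≈ 1.4648e+9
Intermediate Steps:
Q(c, s) = 3 - c
N = -78 (N = (3 - 1*(-2)) - 83 = (3 + 2) - 83 = 5 - 83 = -78)
H(R, m) = 1 + m/69 (H(R, m) = 1 + m*(1/69) = 1 + m/69)
23134/(1/(H(160, N) + (47890 - 1*(-15429)))) = 23134/(1/((1 + (1/69)*(-78)) + (47890 - 1*(-15429)))) = 23134/(1/((1 - 26/23) + (47890 + 15429))) = 23134/(1/(-3/23 + 63319)) = 23134/(1/(1456334/23)) = 23134/(23/1456334) = 23134*(1456334/23) = 33690830756/23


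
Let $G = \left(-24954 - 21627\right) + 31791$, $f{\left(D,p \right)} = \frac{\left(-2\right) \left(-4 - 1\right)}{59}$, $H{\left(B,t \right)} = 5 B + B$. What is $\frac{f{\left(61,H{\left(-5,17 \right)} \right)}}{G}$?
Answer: $- \frac{1}{87261} \approx -1.146 \cdot 10^{-5}$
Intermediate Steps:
$H{\left(B,t \right)} = 6 B$
$f{\left(D,p \right)} = \frac{10}{59}$ ($f{\left(D,p \right)} = \left(-2\right) \left(-5\right) \frac{1}{59} = 10 \cdot \frac{1}{59} = \frac{10}{59}$)
$G = -14790$ ($G = -46581 + 31791 = -14790$)
$\frac{f{\left(61,H{\left(-5,17 \right)} \right)}}{G} = \frac{10}{59 \left(-14790\right)} = \frac{10}{59} \left(- \frac{1}{14790}\right) = - \frac{1}{87261}$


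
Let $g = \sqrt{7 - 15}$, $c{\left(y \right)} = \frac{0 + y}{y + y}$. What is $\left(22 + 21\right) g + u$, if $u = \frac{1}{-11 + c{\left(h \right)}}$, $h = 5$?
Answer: $- \frac{2}{21} + 86 i \sqrt{2} \approx -0.095238 + 121.62 i$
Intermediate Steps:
$c{\left(y \right)} = \frac{1}{2}$ ($c{\left(y \right)} = \frac{y}{2 y} = y \frac{1}{2 y} = \frac{1}{2}$)
$g = 2 i \sqrt{2}$ ($g = \sqrt{-8} = 2 i \sqrt{2} \approx 2.8284 i$)
$u = - \frac{2}{21}$ ($u = \frac{1}{-11 + \frac{1}{2}} = \frac{1}{- \frac{21}{2}} = - \frac{2}{21} \approx -0.095238$)
$\left(22 + 21\right) g + u = \left(22 + 21\right) 2 i \sqrt{2} - \frac{2}{21} = 43 \cdot 2 i \sqrt{2} - \frac{2}{21} = 86 i \sqrt{2} - \frac{2}{21} = - \frac{2}{21} + 86 i \sqrt{2}$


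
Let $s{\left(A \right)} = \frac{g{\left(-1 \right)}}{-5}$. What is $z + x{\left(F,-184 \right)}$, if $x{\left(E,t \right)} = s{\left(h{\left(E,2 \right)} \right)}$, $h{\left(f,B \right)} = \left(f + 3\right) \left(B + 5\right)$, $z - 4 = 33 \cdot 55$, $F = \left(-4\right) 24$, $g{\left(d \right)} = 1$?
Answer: $\frac{9094}{5} \approx 1818.8$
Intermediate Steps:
$F = -96$
$z = 1819$ ($z = 4 + 33 \cdot 55 = 4 + 1815 = 1819$)
$h{\left(f,B \right)} = \left(3 + f\right) \left(5 + B\right)$
$s{\left(A \right)} = - \frac{1}{5}$ ($s{\left(A \right)} = 1 \frac{1}{-5} = 1 \left(- \frac{1}{5}\right) = - \frac{1}{5}$)
$x{\left(E,t \right)} = - \frac{1}{5}$
$z + x{\left(F,-184 \right)} = 1819 - \frac{1}{5} = \frac{9094}{5}$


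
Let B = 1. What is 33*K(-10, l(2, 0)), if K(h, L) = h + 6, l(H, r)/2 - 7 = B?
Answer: -132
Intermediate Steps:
l(H, r) = 16 (l(H, r) = 14 + 2*1 = 14 + 2 = 16)
K(h, L) = 6 + h
33*K(-10, l(2, 0)) = 33*(6 - 10) = 33*(-4) = -132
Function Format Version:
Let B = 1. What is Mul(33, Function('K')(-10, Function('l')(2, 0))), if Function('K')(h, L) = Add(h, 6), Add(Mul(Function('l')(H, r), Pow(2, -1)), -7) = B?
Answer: -132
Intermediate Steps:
Function('l')(H, r) = 16 (Function('l')(H, r) = Add(14, Mul(2, 1)) = Add(14, 2) = 16)
Function('K')(h, L) = Add(6, h)
Mul(33, Function('K')(-10, Function('l')(2, 0))) = Mul(33, Add(6, -10)) = Mul(33, -4) = -132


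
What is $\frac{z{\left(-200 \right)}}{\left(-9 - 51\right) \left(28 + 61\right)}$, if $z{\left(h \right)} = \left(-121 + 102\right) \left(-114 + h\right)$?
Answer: $- \frac{2983}{2670} \approx -1.1172$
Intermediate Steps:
$z{\left(h \right)} = 2166 - 19 h$ ($z{\left(h \right)} = - 19 \left(-114 + h\right) = 2166 - 19 h$)
$\frac{z{\left(-200 \right)}}{\left(-9 - 51\right) \left(28 + 61\right)} = \frac{2166 - -3800}{\left(-9 - 51\right) \left(28 + 61\right)} = \frac{2166 + 3800}{\left(-9 - 51\right) 89} = \frac{5966}{\left(-60\right) 89} = \frac{5966}{-5340} = 5966 \left(- \frac{1}{5340}\right) = - \frac{2983}{2670}$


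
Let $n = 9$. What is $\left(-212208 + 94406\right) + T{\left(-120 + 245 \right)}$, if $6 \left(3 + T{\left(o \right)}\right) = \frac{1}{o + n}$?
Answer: $- \frac{94715219}{804} \approx -1.1781 \cdot 10^{5}$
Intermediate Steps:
$T{\left(o \right)} = -3 + \frac{1}{6 \left(9 + o\right)}$ ($T{\left(o \right)} = -3 + \frac{1}{6 \left(o + 9\right)} = -3 + \frac{1}{6 \left(9 + o\right)}$)
$\left(-212208 + 94406\right) + T{\left(-120 + 245 \right)} = \left(-212208 + 94406\right) + \frac{-161 - 18 \left(-120 + 245\right)}{6 \left(9 + \left(-120 + 245\right)\right)} = -117802 + \frac{-161 - 2250}{6 \left(9 + 125\right)} = -117802 + \frac{-161 - 2250}{6 \cdot 134} = -117802 + \frac{1}{6} \cdot \frac{1}{134} \left(-2411\right) = -117802 - \frac{2411}{804} = - \frac{94715219}{804}$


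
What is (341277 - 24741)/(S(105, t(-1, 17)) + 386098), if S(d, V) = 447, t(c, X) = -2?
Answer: 316536/386545 ≈ 0.81888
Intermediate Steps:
(341277 - 24741)/(S(105, t(-1, 17)) + 386098) = (341277 - 24741)/(447 + 386098) = 316536/386545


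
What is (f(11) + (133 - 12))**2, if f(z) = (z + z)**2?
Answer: 366025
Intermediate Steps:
f(z) = 4*z**2 (f(z) = (2*z)**2 = 4*z**2)
(f(11) + (133 - 12))**2 = (4*11**2 + (133 - 12))**2 = (4*121 + 121)**2 = (484 + 121)**2 = 605**2 = 366025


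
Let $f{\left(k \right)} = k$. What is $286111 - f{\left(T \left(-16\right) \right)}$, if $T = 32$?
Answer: $286623$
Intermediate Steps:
$286111 - f{\left(T \left(-16\right) \right)} = 286111 - 32 \left(-16\right) = 286111 - -512 = 286111 + 512 = 286623$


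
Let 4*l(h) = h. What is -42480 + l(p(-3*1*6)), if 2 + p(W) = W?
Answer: -42485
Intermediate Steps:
p(W) = -2 + W
l(h) = h/4
-42480 + l(p(-3*1*6)) = -42480 + (-2 - 3*1*6)/4 = -42480 + (-2 - 3*6)/4 = -42480 + (-2 - 18)/4 = -42480 + (¼)*(-20) = -42480 - 5 = -42485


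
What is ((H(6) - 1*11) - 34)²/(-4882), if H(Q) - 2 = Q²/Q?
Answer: -1369/4882 ≈ -0.28042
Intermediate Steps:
H(Q) = 2 + Q (H(Q) = 2 + Q²/Q = 2 + Q)
((H(6) - 1*11) - 34)²/(-4882) = (((2 + 6) - 1*11) - 34)²/(-4882) = ((8 - 11) - 34)²*(-1/4882) = (-3 - 34)²*(-1/4882) = (-37)²*(-1/4882) = 1369*(-1/4882) = -1369/4882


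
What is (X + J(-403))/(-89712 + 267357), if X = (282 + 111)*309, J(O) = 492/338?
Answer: 6841033/10007335 ≈ 0.68360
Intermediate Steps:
J(O) = 246/169 (J(O) = 492*(1/338) = 246/169)
X = 121437 (X = 393*309 = 121437)
(X + J(-403))/(-89712 + 267357) = (121437 + 246/169)/(-89712 + 267357) = (20523099/169)/177645 = (20523099/169)*(1/177645) = 6841033/10007335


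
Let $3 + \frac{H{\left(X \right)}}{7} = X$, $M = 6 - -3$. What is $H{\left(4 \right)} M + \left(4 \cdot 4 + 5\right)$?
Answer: $84$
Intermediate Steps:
$M = 9$ ($M = 6 + 3 = 9$)
$H{\left(X \right)} = -21 + 7 X$
$H{\left(4 \right)} M + \left(4 \cdot 4 + 5\right) = \left(-21 + 7 \cdot 4\right) 9 + \left(4 \cdot 4 + 5\right) = \left(-21 + 28\right) 9 + \left(16 + 5\right) = 7 \cdot 9 + 21 = 63 + 21 = 84$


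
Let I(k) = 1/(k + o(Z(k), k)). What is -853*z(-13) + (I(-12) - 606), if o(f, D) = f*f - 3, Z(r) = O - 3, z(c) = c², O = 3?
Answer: -2171446/15 ≈ -1.4476e+5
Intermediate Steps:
Z(r) = 0 (Z(r) = 3 - 3 = 0)
o(f, D) = -3 + f² (o(f, D) = f² - 3 = -3 + f²)
I(k) = 1/(-3 + k) (I(k) = 1/(k + (-3 + 0²)) = 1/(k + (-3 + 0)) = 1/(k - 3) = 1/(-3 + k))
-853*z(-13) + (I(-12) - 606) = -853*(-13)² + (1/(-3 - 12) - 606) = -853*169 + (1/(-15) - 606) = -144157 + (-1/15 - 606) = -144157 - 9091/15 = -2171446/15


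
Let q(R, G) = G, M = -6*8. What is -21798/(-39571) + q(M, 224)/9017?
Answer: 29345210/50973101 ≈ 0.57570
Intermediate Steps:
M = -48
-21798/(-39571) + q(M, 224)/9017 = -21798/(-39571) + 224/9017 = -21798*(-1/39571) + 224*(1/9017) = 3114/5653 + 224/9017 = 29345210/50973101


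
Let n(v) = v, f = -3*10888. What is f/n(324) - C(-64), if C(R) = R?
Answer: -994/27 ≈ -36.815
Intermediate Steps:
f = -32664
f/n(324) - C(-64) = -32664/324 - 1*(-64) = -32664*1/324 + 64 = -2722/27 + 64 = -994/27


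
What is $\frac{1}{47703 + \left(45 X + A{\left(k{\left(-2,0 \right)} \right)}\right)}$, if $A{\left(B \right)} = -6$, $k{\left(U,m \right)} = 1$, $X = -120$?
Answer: $\frac{1}{42297} \approx 2.3642 \cdot 10^{-5}$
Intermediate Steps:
$\frac{1}{47703 + \left(45 X + A{\left(k{\left(-2,0 \right)} \right)}\right)} = \frac{1}{47703 + \left(45 \left(-120\right) - 6\right)} = \frac{1}{47703 - 5406} = \frac{1}{42297}$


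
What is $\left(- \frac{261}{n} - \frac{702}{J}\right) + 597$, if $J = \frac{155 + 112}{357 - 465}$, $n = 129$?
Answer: $\frac{3363672}{3827} \approx 878.93$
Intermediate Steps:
$J = - \frac{89}{36}$ ($J = \frac{267}{-108} = 267 \left(- \frac{1}{108}\right) = - \frac{89}{36} \approx -2.4722$)
$\left(- \frac{261}{n} - \frac{702}{J}\right) + 597 = \left(- \frac{261}{129} - \frac{702}{- \frac{89}{36}}\right) + 597 = \left(\left(-261\right) \frac{1}{129} - - \frac{25272}{89}\right) + 597 = \left(- \frac{87}{43} + \frac{25272}{89}\right) + 597 = \frac{1078953}{3827} + 597 = \frac{3363672}{3827}$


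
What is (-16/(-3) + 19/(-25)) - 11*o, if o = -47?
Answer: 39118/75 ≈ 521.57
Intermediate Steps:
(-16/(-3) + 19/(-25)) - 11*o = (-16/(-3) + 19/(-25)) - 11*(-47) = (-16*(-1/3) + 19*(-1/25)) + 517 = (16/3 - 19/25) + 517 = 343/75 + 517 = 39118/75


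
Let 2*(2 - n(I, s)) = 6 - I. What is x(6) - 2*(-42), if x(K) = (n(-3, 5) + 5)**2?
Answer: 361/4 ≈ 90.250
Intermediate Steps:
n(I, s) = -1 + I/2 (n(I, s) = 2 - (6 - I)/2 = 2 + (-3 + I/2) = -1 + I/2)
x(K) = 25/4 (x(K) = ((-1 + (1/2)*(-3)) + 5)**2 = ((-1 - 3/2) + 5)**2 = (-5/2 + 5)**2 = (5/2)**2 = 25/4)
x(6) - 2*(-42) = 25/4 - 2*(-42) = 25/4 + 84 = 361/4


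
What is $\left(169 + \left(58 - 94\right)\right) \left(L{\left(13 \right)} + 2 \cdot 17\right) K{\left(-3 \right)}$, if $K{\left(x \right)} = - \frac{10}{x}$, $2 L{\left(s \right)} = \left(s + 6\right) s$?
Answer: $69825$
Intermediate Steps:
$L{\left(s \right)} = \frac{s \left(6 + s\right)}{2}$ ($L{\left(s \right)} = \frac{\left(s + 6\right) s}{2} = \frac{\left(6 + s\right) s}{2} = \frac{s \left(6 + s\right)}{2}$)
$\left(169 + \left(58 - 94\right)\right) \left(L{\left(13 \right)} + 2 \cdot 17\right) K{\left(-3 \right)} = \left(169 + \left(58 - 94\right)\right) \left(\frac{1}{2} \cdot 13 \left(6 + 13\right) + 2 \cdot 17\right) \left(- \frac{10}{-3}\right) = \left(169 - 36\right) \left(\frac{1}{2} \cdot 13 \cdot 19 + 34\right) \left(\left(-10\right) \left(- \frac{1}{3}\right)\right) = 133 \left(\frac{247}{2} + 34\right) \frac{10}{3} = 133 \cdot \frac{315}{2} \cdot \frac{10}{3} = \frac{41895}{2} \cdot \frac{10}{3} = 69825$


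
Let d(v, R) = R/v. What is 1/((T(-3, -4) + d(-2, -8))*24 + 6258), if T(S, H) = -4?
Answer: 1/6258 ≈ 0.00015980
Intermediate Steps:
1/((T(-3, -4) + d(-2, -8))*24 + 6258) = 1/((-4 - 8/(-2))*24 + 6258) = 1/((-4 - 8*(-½))*24 + 6258) = 1/((-4 + 4)*24 + 6258) = 1/(0*24 + 6258) = 1/(0 + 6258) = 1/6258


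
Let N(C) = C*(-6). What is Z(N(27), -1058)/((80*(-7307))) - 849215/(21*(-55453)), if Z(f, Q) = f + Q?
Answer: 24891891313/34036385964 ≈ 0.73133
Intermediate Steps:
N(C) = -6*C
Z(f, Q) = Q + f
Z(N(27), -1058)/((80*(-7307))) - 849215/(21*(-55453)) = (-1058 - 6*27)/((80*(-7307))) - 849215/(21*(-55453)) = (-1058 - 162)/(-584560) - 849215/(-1164513) = -1220*(-1/584560) - 849215*(-1/1164513) = 61/29228 + 849215/1164513 = 24891891313/34036385964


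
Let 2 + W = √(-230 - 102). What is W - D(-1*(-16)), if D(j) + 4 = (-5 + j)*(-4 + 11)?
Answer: -75 + 2*I*√83 ≈ -75.0 + 18.221*I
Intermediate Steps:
D(j) = -39 + 7*j (D(j) = -4 + (-5 + j)*(-4 + 11) = -4 + (-5 + j)*7 = -4 + (-35 + 7*j) = -39 + 7*j)
W = -2 + 2*I*√83 (W = -2 + √(-230 - 102) = -2 + √(-332) = -2 + 2*I*√83 ≈ -2.0 + 18.221*I)
W - D(-1*(-16)) = (-2 + 2*I*√83) - (-39 + 7*(-1*(-16))) = (-2 + 2*I*√83) - (-39 + 7*16) = (-2 + 2*I*√83) - (-39 + 112) = (-2 + 2*I*√83) - 1*73 = (-2 + 2*I*√83) - 73 = -75 + 2*I*√83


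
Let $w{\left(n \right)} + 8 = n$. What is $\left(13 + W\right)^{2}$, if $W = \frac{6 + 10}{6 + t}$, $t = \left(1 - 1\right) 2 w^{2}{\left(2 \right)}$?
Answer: $\frac{2209}{9} \approx 245.44$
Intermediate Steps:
$w{\left(n \right)} = -8 + n$
$t = 0$ ($t = \left(1 - 1\right) 2 \left(-8 + 2\right)^{2} = 0 \cdot 2 \left(-6\right)^{2} = 0 \cdot 36 = 0$)
$W = \frac{8}{3}$ ($W = \frac{6 + 10}{6 + 0} = \frac{16}{6} = 16 \cdot \frac{1}{6} = \frac{8}{3} \approx 2.6667$)
$\left(13 + W\right)^{2} = \left(13 + \frac{8}{3}\right)^{2} = \left(\frac{47}{3}\right)^{2} = \frac{2209}{9}$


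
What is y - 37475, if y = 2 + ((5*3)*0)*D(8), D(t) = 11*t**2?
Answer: -37473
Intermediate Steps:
y = 2 (y = 2 + ((5*3)*0)*(11*8**2) = 2 + (15*0)*(11*64) = 2 + 0*704 = 2 + 0 = 2)
y - 37475 = 2 - 37475 = -37473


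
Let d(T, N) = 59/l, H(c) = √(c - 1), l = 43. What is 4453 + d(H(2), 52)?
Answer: 191538/43 ≈ 4454.4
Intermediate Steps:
H(c) = √(-1 + c)
d(T, N) = 59/43
4453 + d(H(2), 52) = 4453 + 59/43 = 191538/43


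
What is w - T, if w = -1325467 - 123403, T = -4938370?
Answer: 3489500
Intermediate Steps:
w = -1448870
w - T = -1448870 - 1*(-4938370) = -1448870 + 4938370 = 3489500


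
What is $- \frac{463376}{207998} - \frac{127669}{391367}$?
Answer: $- \frac{103952485827}{40701776633} \approx -2.554$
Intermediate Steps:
$- \frac{463376}{207998} - \frac{127669}{391367} = \left(-463376\right) \frac{1}{207998} - \frac{127669}{391367} = - \frac{231688}{103999} - \frac{127669}{391367} = - \frac{103952485827}{40701776633}$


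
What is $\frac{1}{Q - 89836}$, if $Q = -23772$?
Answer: $- \frac{1}{113608} \approx -8.8022 \cdot 10^{-6}$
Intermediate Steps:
$\frac{1}{Q - 89836} = \frac{1}{-23772 - 89836} = \frac{1}{-113608} = - \frac{1}{113608}$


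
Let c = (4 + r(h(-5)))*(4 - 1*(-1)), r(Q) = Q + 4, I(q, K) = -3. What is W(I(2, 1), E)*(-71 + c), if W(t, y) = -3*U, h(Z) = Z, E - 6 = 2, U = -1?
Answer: -168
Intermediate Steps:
E = 8 (E = 6 + 2 = 8)
r(Q) = 4 + Q
W(t, y) = 3 (W(t, y) = -3*(-1) = 3)
c = 15 (c = (4 + (4 - 5))*(4 - 1*(-1)) = (4 - 1)*(4 + 1) = 3*5 = 15)
W(I(2, 1), E)*(-71 + c) = 3*(-71 + 15) = 3*(-56) = -168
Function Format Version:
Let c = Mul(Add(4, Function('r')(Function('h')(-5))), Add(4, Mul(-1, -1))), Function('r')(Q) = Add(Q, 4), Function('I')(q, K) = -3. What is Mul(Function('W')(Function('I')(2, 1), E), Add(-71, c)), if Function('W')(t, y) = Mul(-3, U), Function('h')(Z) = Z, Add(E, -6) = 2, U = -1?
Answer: -168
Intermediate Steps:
E = 8 (E = Add(6, 2) = 8)
Function('r')(Q) = Add(4, Q)
Function('W')(t, y) = 3 (Function('W')(t, y) = Mul(-3, -1) = 3)
c = 15 (c = Mul(Add(4, Add(4, -5)), Add(4, Mul(-1, -1))) = Mul(Add(4, -1), Add(4, 1)) = Mul(3, 5) = 15)
Mul(Function('W')(Function('I')(2, 1), E), Add(-71, c)) = Mul(3, Add(-71, 15)) = Mul(3, -56) = -168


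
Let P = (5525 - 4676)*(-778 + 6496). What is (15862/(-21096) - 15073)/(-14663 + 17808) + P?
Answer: 32208624559157/6634692 ≈ 4.8546e+6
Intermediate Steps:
P = 4854582 (P = 849*5718 = 4854582)
(15862/(-21096) - 15073)/(-14663 + 17808) + P = (15862/(-21096) - 15073)/(-14663 + 17808) + 4854582 = (15862*(-1/21096) - 15073)/3145 + 4854582 = (-7931/10548 - 15073)*(1/3145) + 4854582 = -158997935/10548*1/3145 + 4854582 = -31799587/6634692 + 4854582 = 32208624559157/6634692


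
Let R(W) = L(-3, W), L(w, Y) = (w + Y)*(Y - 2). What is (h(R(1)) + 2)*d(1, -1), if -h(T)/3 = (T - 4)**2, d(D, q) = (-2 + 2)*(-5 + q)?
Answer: 0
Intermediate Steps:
d(D, q) = 0 (d(D, q) = 0*(-5 + q) = 0)
L(w, Y) = (-2 + Y)*(Y + w) (L(w, Y) = (Y + w)*(-2 + Y) = (-2 + Y)*(Y + w))
R(W) = 6 + W**2 - 5*W (R(W) = W**2 - 2*W - 2*(-3) + W*(-3) = W**2 - 2*W + 6 - 3*W = 6 + W**2 - 5*W)
h(T) = -3*(-4 + T)**2 (h(T) = -3*(T - 4)**2 = -3*(-4 + T)**2)
(h(R(1)) + 2)*d(1, -1) = (-3*(-4 + (6 + 1**2 - 5*1))**2 + 2)*0 = (-3*(-4 + (6 + 1 - 5))**2 + 2)*0 = (-3*(-4 + 2)**2 + 2)*0 = (-3*(-2)**2 + 2)*0 = (-3*4 + 2)*0 = (-12 + 2)*0 = -10*0 = 0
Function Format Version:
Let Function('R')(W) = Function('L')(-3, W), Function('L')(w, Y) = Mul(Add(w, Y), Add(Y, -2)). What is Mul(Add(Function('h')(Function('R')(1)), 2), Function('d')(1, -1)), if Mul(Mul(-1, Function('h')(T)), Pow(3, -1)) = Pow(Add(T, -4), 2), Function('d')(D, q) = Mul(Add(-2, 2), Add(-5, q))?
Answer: 0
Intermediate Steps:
Function('d')(D, q) = 0 (Function('d')(D, q) = Mul(0, Add(-5, q)) = 0)
Function('L')(w, Y) = Mul(Add(-2, Y), Add(Y, w)) (Function('L')(w, Y) = Mul(Add(Y, w), Add(-2, Y)) = Mul(Add(-2, Y), Add(Y, w)))
Function('R')(W) = Add(6, Pow(W, 2), Mul(-5, W)) (Function('R')(W) = Add(Pow(W, 2), Mul(-2, W), Mul(-2, -3), Mul(W, -3)) = Add(Pow(W, 2), Mul(-2, W), 6, Mul(-3, W)) = Add(6, Pow(W, 2), Mul(-5, W)))
Function('h')(T) = Mul(-3, Pow(Add(-4, T), 2)) (Function('h')(T) = Mul(-3, Pow(Add(T, -4), 2)) = Mul(-3, Pow(Add(-4, T), 2)))
Mul(Add(Function('h')(Function('R')(1)), 2), Function('d')(1, -1)) = Mul(Add(Mul(-3, Pow(Add(-4, Add(6, Pow(1, 2), Mul(-5, 1))), 2)), 2), 0) = Mul(Add(Mul(-3, Pow(Add(-4, Add(6, 1, -5)), 2)), 2), 0) = Mul(Add(Mul(-3, Pow(Add(-4, 2), 2)), 2), 0) = Mul(Add(Mul(-3, Pow(-2, 2)), 2), 0) = Mul(Add(Mul(-3, 4), 2), 0) = Mul(Add(-12, 2), 0) = Mul(-10, 0) = 0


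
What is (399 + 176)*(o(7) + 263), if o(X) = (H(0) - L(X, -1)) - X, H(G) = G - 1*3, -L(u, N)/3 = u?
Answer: 157550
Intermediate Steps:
L(u, N) = -3*u
H(G) = -3 + G (H(G) = G - 3 = -3 + G)
o(X) = -3 + 2*X (o(X) = ((-3 + 0) - (-3)*X) - X = (-3 + 3*X) - X = -3 + 2*X)
(399 + 176)*(o(7) + 263) = (399 + 176)*((-3 + 2*7) + 263) = 575*((-3 + 14) + 263) = 575*(11 + 263) = 575*274 = 157550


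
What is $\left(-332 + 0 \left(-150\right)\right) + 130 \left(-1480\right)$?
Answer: $-192732$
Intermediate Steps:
$\left(-332 + 0 \left(-150\right)\right) + 130 \left(-1480\right) = \left(-332 + 0\right) - 192400 = -332 - 192400 = -192732$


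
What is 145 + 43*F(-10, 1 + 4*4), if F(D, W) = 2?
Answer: 231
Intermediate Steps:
145 + 43*F(-10, 1 + 4*4) = 145 + 43*2 = 145 + 86 = 231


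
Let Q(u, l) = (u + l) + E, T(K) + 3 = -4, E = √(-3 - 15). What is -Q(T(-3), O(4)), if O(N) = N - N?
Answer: 7 - 3*I*√2 ≈ 7.0 - 4.2426*I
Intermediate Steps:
O(N) = 0
E = 3*I*√2 (E = √(-18) = 3*I*√2 ≈ 4.2426*I)
T(K) = -7 (T(K) = -3 - 4 = -7)
Q(u, l) = l + u + 3*I*√2 (Q(u, l) = (u + l) + 3*I*√2 = (l + u) + 3*I*√2 = l + u + 3*I*√2)
-Q(T(-3), O(4)) = -(0 - 7 + 3*I*√2) = -(-7 + 3*I*√2) = 7 - 3*I*√2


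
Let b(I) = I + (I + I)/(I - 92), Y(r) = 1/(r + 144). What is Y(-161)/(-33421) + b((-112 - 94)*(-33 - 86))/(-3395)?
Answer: -24298037238233/3364816086595 ≈ -7.2212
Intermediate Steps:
Y(r) = 1/(144 + r)
b(I) = I + 2*I/(-92 + I) (b(I) = I + (2*I)/(-92 + I) = I + 2*I/(-92 + I))
Y(-161)/(-33421) + b((-112 - 94)*(-33 - 86))/(-3395) = 1/((144 - 161)*(-33421)) + (((-112 - 94)*(-33 - 86))*(-90 + (-112 - 94)*(-33 - 86))/(-92 + (-112 - 94)*(-33 - 86)))/(-3395) = -1/33421/(-17) + ((-206*(-119))*(-90 - 206*(-119))/(-92 - 206*(-119)))*(-1/3395) = -1/17*(-1/33421) + (24514*(-90 + 24514)/(-92 + 24514))*(-1/3395) = 1/568157 + (24514*24424/24422)*(-1/3395) = 1/568157 + (24514*(1/24422)*24424)*(-1/3395) = 1/568157 + (299364968/12211)*(-1/3395) = 1/568157 - 42766424/5922335 = -24298037238233/3364816086595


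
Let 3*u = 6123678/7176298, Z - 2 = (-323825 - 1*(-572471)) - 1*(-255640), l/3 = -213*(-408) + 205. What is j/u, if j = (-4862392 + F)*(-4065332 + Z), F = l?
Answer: 58790367848395547140/1020613 ≈ 5.7603e+13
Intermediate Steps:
l = 261327 (l = 3*(-213*(-408) + 205) = 3*(86904 + 205) = 3*87109 = 261327)
F = 261327
Z = 504288 (Z = 2 + ((-323825 - 1*(-572471)) - 1*(-255640)) = 2 + ((-323825 + 572471) + 255640) = 2 + (248646 + 255640) = 2 + 504286 = 504288)
u = 1020613/3588149 (u = (6123678/7176298)/3 = (6123678*(1/7176298))/3 = (⅓)*(3061839/3588149) = 1020613/3588149 ≈ 0.28444)
j = 16384594911860 (j = (-4862392 + 261327)*(-4065332 + 504288) = -4601065*(-3561044) = 16384594911860)
j/u = 16384594911860/(1020613/3588149) = 16384594911860*(3588149/1020613) = 58790367848395547140/1020613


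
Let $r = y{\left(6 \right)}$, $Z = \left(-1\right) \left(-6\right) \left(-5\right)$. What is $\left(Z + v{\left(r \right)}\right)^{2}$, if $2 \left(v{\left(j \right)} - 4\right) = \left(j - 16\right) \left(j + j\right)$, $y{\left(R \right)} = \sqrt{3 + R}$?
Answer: $4225$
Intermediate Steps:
$Z = -30$ ($Z = 6 \left(-5\right) = -30$)
$r = 3$ ($r = \sqrt{3 + 6} = \sqrt{9} = 3$)
$v{\left(j \right)} = 4 + j \left(-16 + j\right)$ ($v{\left(j \right)} = 4 + \frac{\left(j - 16\right) \left(j + j\right)}{2} = 4 + \frac{\left(-16 + j\right) 2 j}{2} = 4 + \frac{2 j \left(-16 + j\right)}{2} = 4 + j \left(-16 + j\right)$)
$\left(Z + v{\left(r \right)}\right)^{2} = \left(-30 + \left(4 + 3^{2} - 48\right)\right)^{2} = \left(-30 + \left(4 + 9 - 48\right)\right)^{2} = \left(-30 - 35\right)^{2} = \left(-65\right)^{2} = 4225$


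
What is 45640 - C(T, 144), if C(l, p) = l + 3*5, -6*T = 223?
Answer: 273973/6 ≈ 45662.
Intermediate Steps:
T = -223/6 (T = -1/6*223 = -223/6 ≈ -37.167)
C(l, p) = 15 + l (C(l, p) = l + 15 = 15 + l)
45640 - C(T, 144) = 45640 - (15 - 223/6) = 45640 - 1*(-133/6) = 45640 + 133/6 = 273973/6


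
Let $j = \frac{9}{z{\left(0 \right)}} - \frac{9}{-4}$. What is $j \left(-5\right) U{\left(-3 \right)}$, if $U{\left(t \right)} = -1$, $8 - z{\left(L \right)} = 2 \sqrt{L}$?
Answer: $\frac{135}{8} \approx 16.875$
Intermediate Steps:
$z{\left(L \right)} = 8 - 2 \sqrt{L}$
$j = \frac{27}{8}$ ($j = \frac{9}{8 - 2 \sqrt{0}} - \frac{9}{-4} = \frac{9}{8 - 0} - - \frac{9}{4} = \frac{9}{8 + 0} + \frac{9}{4} = \frac{9}{8} + \frac{9}{4} = \frac{27}{8} \approx 3.375$)
$j \left(-5\right) U{\left(-3 \right)} = \frac{27}{8} \left(-5\right) \left(-1\right) = \left(- \frac{135}{8}\right) \left(-1\right) = \frac{135}{8}$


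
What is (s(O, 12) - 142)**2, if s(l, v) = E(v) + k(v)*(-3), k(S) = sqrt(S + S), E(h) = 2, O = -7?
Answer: 19816 + 1680*sqrt(6) ≈ 23931.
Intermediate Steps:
k(S) = sqrt(2)*sqrt(S) (k(S) = sqrt(2*S) = sqrt(2)*sqrt(S))
s(l, v) = 2 - 3*sqrt(2)*sqrt(v) (s(l, v) = 2 + (sqrt(2)*sqrt(v))*(-3) = 2 - 3*sqrt(2)*sqrt(v))
(s(O, 12) - 142)**2 = ((2 - 3*sqrt(2)*sqrt(12)) - 142)**2 = ((2 - 3*sqrt(2)*2*sqrt(3)) - 142)**2 = ((2 - 6*sqrt(6)) - 142)**2 = (-140 - 6*sqrt(6))**2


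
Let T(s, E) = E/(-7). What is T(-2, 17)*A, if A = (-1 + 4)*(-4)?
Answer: 204/7 ≈ 29.143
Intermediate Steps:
T(s, E) = -E/7 (T(s, E) = E*(-1/7) = -E/7)
A = -12 (A = 3*(-4) = -12)
T(-2, 17)*A = -1/7*17*(-12) = -17/7*(-12) = 204/7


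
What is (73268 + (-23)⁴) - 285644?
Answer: 67465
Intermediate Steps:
(73268 + (-23)⁴) - 285644 = (73268 + 279841) - 285644 = 353109 - 285644 = 67465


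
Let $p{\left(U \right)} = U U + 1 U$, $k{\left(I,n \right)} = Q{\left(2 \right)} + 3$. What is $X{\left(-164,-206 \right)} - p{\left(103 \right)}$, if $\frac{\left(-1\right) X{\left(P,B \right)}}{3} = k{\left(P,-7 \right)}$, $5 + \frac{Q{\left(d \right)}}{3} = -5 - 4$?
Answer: $-10595$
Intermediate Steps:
$Q{\left(d \right)} = -42$ ($Q{\left(d \right)} = -15 + 3 \left(-5 - 4\right) = -15 + 3 \left(-9\right) = -15 - 27 = -42$)
$k{\left(I,n \right)} = -39$ ($k{\left(I,n \right)} = -42 + 3 = -39$)
$X{\left(P,B \right)} = 117$ ($X{\left(P,B \right)} = \left(-3\right) \left(-39\right) = 117$)
$p{\left(U \right)} = U + U^{2}$ ($p{\left(U \right)} = U^{2} + U = U + U^{2}$)
$X{\left(-164,-206 \right)} - p{\left(103 \right)} = 117 - 103 \left(1 + 103\right) = 117 - 103 \cdot 104 = 117 - 10712 = -10595$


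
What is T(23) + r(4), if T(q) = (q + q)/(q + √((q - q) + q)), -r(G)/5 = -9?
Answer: 518/11 - √23/11 ≈ 46.655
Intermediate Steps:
r(G) = 45 (r(G) = -5*(-9) = 45)
T(q) = 2*q/(q + √q) (T(q) = (2*q)/(q + √(0 + q)) = (2*q)/(q + √q) = 2*q/(q + √q))
T(23) + r(4) = 2*23/(23 + √23) + 45 = 46/(23 + √23) + 45 = 45 + 46/(23 + √23)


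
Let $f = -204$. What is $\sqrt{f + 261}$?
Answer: $\sqrt{57} \approx 7.5498$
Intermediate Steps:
$\sqrt{f + 261} = \sqrt{-204 + 261} = \sqrt{57}$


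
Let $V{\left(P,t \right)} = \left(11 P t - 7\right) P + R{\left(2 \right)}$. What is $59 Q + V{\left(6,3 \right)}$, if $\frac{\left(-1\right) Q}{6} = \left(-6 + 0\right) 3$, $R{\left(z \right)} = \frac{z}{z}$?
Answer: $7519$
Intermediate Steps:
$R{\left(z \right)} = 1$
$V{\left(P,t \right)} = 1 + P \left(-7 + 11 P t\right)$ ($V{\left(P,t \right)} = \left(11 P t - 7\right) P + 1 = \left(-7 + 11 P t\right) P + 1 = P \left(-7 + 11 P t\right) + 1 = 1 + P \left(-7 + 11 P t\right)$)
$Q = 108$ ($Q = - 6 \left(-6 + 0\right) 3 = - 6 \left(\left(-6\right) 3\right) = \left(-6\right) \left(-18\right) = 108$)
$59 Q + V{\left(6,3 \right)} = 59 \cdot 108 + \left(1 - 42 + 11 \cdot 3 \cdot 6^{2}\right) = 6372 + \left(1 - 42 + 11 \cdot 3 \cdot 36\right) = 6372 + \left(1 - 42 + 1188\right) = 6372 + 1147 = 7519$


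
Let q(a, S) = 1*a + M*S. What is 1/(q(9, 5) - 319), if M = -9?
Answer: -1/355 ≈ -0.0028169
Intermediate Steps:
q(a, S) = a - 9*S (q(a, S) = 1*a - 9*S = a - 9*S)
1/(q(9, 5) - 319) = 1/((9 - 9*5) - 319) = 1/((9 - 45) - 319) = 1/(-36 - 319) = 1/(-355) = -1/355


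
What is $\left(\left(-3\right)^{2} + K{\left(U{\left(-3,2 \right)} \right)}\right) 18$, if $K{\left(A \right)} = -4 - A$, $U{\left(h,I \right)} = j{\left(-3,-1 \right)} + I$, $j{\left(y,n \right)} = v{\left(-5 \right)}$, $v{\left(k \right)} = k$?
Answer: $144$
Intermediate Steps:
$j{\left(y,n \right)} = -5$
$U{\left(h,I \right)} = -5 + I$
$\left(\left(-3\right)^{2} + K{\left(U{\left(-3,2 \right)} \right)}\right) 18 = \left(\left(-3\right)^{2} - 1\right) 18 = \left(9 - 1\right) 18 = 8 \cdot 18 = 144$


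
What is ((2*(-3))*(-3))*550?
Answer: 9900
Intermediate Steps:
((2*(-3))*(-3))*550 = -6*(-3)*550 = 18*550 = 9900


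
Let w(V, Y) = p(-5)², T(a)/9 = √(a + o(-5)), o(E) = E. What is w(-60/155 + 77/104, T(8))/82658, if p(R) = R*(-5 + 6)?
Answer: 25/82658 ≈ 0.00030245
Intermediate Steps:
p(R) = R (p(R) = R*1 = R)
T(a) = 9*√(-5 + a) (T(a) = 9*√(a - 5) = 9*√(-5 + a))
w(V, Y) = 25 (w(V, Y) = (-5)² = 25)
w(-60/155 + 77/104, T(8))/82658 = 25/82658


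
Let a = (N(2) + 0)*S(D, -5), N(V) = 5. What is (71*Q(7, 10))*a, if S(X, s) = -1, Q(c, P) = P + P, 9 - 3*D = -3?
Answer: -7100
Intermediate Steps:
D = 4 (D = 3 - 1/3*(-3) = 3 + 1 = 4)
Q(c, P) = 2*P
a = -5 (a = (5 + 0)*(-1) = 5*(-1) = -5)
(71*Q(7, 10))*a = (71*(2*10))*(-5) = (71*20)*(-5) = 1420*(-5) = -7100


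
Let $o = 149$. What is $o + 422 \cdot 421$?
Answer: $177811$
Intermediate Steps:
$o + 422 \cdot 421 = 149 + 422 \cdot 421 = 149 + 177662 = 177811$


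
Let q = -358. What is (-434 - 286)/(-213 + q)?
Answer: 720/571 ≈ 1.2609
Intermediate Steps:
(-434 - 286)/(-213 + q) = (-434 - 286)/(-213 - 358) = -720/(-571) = -720*(-1/571) = 720/571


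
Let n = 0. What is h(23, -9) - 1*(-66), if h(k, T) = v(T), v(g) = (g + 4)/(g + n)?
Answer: 599/9 ≈ 66.556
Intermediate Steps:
v(g) = (4 + g)/g (v(g) = (g + 4)/(g + 0) = (4 + g)/g)
h(k, T) = (4 + T)/T
h(23, -9) - 1*(-66) = (4 - 9)/(-9) - 1*(-66) = -⅑*(-5) + 66 = 5/9 + 66 = 599/9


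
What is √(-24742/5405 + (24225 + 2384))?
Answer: √777222260715/5405 ≈ 163.11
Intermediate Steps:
√(-24742/5405 + (24225 + 2384)) = √(-24742*1/5405 + 26609) = √(-24742/5405 + 26609) = √(143796903/5405) = √777222260715/5405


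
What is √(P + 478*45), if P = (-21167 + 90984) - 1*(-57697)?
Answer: 4*√9314 ≈ 386.04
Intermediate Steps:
P = 127514 (P = 69817 + 57697 = 127514)
√(P + 478*45) = √(127514 + 478*45) = √(127514 + 21510) = √149024 = 4*√9314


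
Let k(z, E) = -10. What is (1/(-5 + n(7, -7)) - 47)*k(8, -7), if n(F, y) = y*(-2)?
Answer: 4220/9 ≈ 468.89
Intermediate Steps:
n(F, y) = -2*y
(1/(-5 + n(7, -7)) - 47)*k(8, -7) = (1/(-5 - 2*(-7)) - 47)*(-10) = (1/(-5 + 14) - 47)*(-10) = (1/9 - 47)*(-10) = (⅑ - 47)*(-10) = -422/9*(-10) = 4220/9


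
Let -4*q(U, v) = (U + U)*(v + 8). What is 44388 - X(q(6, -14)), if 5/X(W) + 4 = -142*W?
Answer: 22726657/512 ≈ 44388.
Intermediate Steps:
q(U, v) = -U*(8 + v)/2 (q(U, v) = -(U + U)*(v + 8)/4 = -2*U*(8 + v)/4 = -U*(8 + v)/2)
X(W) = 5/(-4 - 142*W)
44388 - X(q(6, -14)) = 44388 - (-5)/(4 + 142*(-1/2*6*(8 - 14))) = 44388 - (-5)/(4 + 142*(-1/2*6*(-6))) = 44388 - (-5)/(4 + 142*18) = 44388 - (-5)/(4 + 2556) = 44388 - (-5)/2560 = 44388 - 1*(-1/512) = 44388 + 1/512 = 22726657/512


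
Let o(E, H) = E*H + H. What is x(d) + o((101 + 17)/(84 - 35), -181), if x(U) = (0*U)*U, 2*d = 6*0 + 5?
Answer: -30227/49 ≈ -616.88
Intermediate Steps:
o(E, H) = H + E*H
d = 5/2 (d = (6*0 + 5)/2 = (0 + 5)/2 = (½)*5 = 5/2 ≈ 2.5000)
x(U) = 0 (x(U) = 0*U = 0)
x(d) + o((101 + 17)/(84 - 35), -181) = 0 - 181*(1 + (101 + 17)/(84 - 35)) = 0 - 181*(1 + 118/49) = 0 - 181*167/49 = 0 - 30227/49 = -30227/49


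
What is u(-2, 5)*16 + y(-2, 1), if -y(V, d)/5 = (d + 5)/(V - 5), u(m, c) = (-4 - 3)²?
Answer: 5518/7 ≈ 788.29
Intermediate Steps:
u(m, c) = 49 (u(m, c) = (-7)² = 49)
y(V, d) = -5*(5 + d)/(-5 + V) (y(V, d) = -5*(d + 5)/(V - 5) = -5*(5 + d)/(-5 + V))
u(-2, 5)*16 + y(-2, 1) = 49*16 + 5*(-5 - 1*1)/(-5 - 2) = 784 + 5*(-5 - 1)/(-7) = 784 + 5*(-⅐)*(-6) = 784 + 30/7 = 5518/7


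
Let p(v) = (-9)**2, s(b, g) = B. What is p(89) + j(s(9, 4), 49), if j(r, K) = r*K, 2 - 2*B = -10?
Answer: 375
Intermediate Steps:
B = 6 (B = 1 - 1/2*(-10) = 1 + 5 = 6)
s(b, g) = 6
p(v) = 81
j(r, K) = K*r
p(89) + j(s(9, 4), 49) = 81 + 49*6 = 81 + 294 = 375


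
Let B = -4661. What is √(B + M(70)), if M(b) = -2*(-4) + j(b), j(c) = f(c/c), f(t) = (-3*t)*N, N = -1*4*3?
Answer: 9*I*√57 ≈ 67.948*I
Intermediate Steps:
N = -12 (N = -4*3 = -12)
f(t) = 36*t (f(t) = -3*t*(-12) = 36*t)
j(c) = 36 (j(c) = 36*(c/c) = 36*1 = 36)
M(b) = 44 (M(b) = -2*(-4) + 36 = 8 + 36 = 44)
√(B + M(70)) = √(-4661 + 44) = √(-4617) = 9*I*√57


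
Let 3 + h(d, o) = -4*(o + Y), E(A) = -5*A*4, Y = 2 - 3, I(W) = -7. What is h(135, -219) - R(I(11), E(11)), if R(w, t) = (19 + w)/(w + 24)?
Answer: 14897/17 ≈ 876.29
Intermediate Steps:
Y = -1
E(A) = -20*A
h(d, o) = 1 - 4*o (h(d, o) = -3 - 4*(o - 1) = -3 - 4*(-1 + o) = -3 + (4 - 4*o) = 1 - 4*o)
R(w, t) = (19 + w)/(24 + w)
h(135, -219) - R(I(11), E(11)) = (1 - 4*(-219)) - (19 - 7)/(24 - 7) = (1 + 876) - 12/17 = 877 - 12/17 = 14897/17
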